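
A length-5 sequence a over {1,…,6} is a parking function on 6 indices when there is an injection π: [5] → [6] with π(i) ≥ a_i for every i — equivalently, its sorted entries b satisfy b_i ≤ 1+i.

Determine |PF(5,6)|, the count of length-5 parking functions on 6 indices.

#PF = (6−5+1)·(6+1)^(5−1) = 2 · 2401 = 4802 (Pollak)
One tuple (6,2,3,2,5) → sorted (2,2,3,5,6): b_i ≤ 1+i ∀i, a PF.

4802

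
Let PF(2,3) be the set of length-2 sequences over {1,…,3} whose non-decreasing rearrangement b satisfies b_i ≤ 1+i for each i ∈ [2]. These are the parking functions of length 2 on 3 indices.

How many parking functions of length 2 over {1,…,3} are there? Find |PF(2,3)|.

|PF(2,3)| = (4−2)·4^(2−1) = 2·4 = 8 [KW]
Example (3,2) → sorted (2,3): b_i ≤ 1+i ∀i, a PF.

8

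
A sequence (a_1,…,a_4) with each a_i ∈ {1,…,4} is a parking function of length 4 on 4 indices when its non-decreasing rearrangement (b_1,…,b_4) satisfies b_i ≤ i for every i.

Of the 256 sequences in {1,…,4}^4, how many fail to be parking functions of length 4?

131

|PF| = (5−4)·5^(4−1) = 1 · 125 = 125 (Pollak)
One tuple (4,2,4,4) → sorted (2,4,4,4): b_1=2>1, not a PF.
So 256 − 125 = 131 fail.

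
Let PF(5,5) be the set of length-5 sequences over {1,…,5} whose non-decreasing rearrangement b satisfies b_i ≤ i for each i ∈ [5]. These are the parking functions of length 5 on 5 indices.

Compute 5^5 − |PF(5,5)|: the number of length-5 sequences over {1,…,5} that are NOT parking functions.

1829

|PF| = (6−5)·6^(5−1) = 1·1296 = 1296 (Konheim–Weiss)
One tuple (2,3,2,2,4) → sorted (2,2,2,3,4): b_1=2>1, not a PF.
Total 3125; non-PF = 3125−1296 = 1829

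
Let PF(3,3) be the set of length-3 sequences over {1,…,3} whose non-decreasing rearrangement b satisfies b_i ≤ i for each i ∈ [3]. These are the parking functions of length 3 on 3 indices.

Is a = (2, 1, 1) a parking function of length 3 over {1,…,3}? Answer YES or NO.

YES

Order a: b = (1, 1, 2).
  b_1=1 ≤ 1
  b_2=1 ≤ 2
  b_3=2 ≤ 3
All bounds hold ⇒ YES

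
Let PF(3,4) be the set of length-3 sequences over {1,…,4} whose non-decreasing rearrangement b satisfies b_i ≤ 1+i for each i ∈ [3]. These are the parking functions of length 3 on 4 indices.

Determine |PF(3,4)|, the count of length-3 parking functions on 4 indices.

50

|PF| = (5−3)·5^(3−1) = 2·25 = 50 [KW]
Check (1,2,2) → sorted (1,2,2): b_i ≤ 1+i ∀i, a PF.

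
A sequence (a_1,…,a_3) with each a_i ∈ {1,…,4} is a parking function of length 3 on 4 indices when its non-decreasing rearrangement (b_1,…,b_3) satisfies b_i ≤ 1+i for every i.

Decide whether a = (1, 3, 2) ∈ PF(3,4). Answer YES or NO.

YES

Sorted: b = (1, 2, 3).
  b_1=1 ≤ 2
  b_2=2 ≤ 3
  b_3=3 ≤ 4
All bounds hold ⇒ YES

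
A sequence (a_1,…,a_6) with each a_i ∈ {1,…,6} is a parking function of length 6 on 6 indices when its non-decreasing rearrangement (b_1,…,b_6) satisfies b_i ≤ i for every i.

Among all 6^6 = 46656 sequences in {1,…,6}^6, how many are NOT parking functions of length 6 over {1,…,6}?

Count = (7−6)·7^(6−1) = 1×16807 = 16807 (Pollak)
E.g. (4,6,5,5,5,5) → sorted (4,5,5,5,5,6): b_1=4>1, not a PF.
6^6 − 16807 = 46656 − 16807 = 29849

29849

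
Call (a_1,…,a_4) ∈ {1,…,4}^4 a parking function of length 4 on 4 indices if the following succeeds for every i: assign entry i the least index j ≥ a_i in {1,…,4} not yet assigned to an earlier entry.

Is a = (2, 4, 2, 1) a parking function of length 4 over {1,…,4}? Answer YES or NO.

YES

Order a: b = (1, 2, 2, 4).
  b_1=1 ≤ 1
  b_2=2 ≤ 2
  b_3=2 ≤ 3
  b_4=4 ≤ 4
All bounds hold ⇒ YES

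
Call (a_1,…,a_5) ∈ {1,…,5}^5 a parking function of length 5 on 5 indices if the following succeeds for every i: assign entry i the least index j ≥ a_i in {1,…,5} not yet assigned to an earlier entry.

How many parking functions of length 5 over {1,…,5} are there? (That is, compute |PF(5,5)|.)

1296

Count = (6−5)·6^(5−1) = 1×1296 = 1296 (Konheim–Weiss)
E.g. (2,1,3,1,4) → sorted (1,1,2,3,4): b_i ≤ i ∀i, a PF.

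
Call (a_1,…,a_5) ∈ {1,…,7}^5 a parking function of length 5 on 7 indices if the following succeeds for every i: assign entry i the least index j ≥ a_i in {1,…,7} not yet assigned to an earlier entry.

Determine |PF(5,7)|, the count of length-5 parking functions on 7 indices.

#PF = 3·8^4 = 3×4096 = 12288 (Konheim–Weiss)
Check (4,3,1,7,6) → sorted (1,3,4,6,7): b_i ≤ 2+i ∀i, a PF.

12288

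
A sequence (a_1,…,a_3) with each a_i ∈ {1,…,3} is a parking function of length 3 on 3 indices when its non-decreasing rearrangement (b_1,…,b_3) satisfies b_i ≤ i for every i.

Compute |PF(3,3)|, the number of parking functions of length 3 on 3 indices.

16

#PF = 1·4^2 = 1×16 = 16
One tuple (3,1,1) → sorted (1,1,3): b_i ≤ i ∀i, a PF.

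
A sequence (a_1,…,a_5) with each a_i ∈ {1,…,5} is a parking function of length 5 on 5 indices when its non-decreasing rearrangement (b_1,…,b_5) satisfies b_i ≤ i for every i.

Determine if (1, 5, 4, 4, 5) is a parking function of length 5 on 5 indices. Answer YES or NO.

Order a: b = (1, 4, 4, 5, 5).
  b_1=1 ≤ 1
  b_2=4 > 2
  fails at i=2 ⇒ NO

NO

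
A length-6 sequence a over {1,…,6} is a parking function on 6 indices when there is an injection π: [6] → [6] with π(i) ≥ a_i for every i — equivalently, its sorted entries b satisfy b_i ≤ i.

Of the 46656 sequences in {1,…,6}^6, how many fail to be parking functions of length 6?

|PF(6,6)| = (7−6)·7^(6−1) = 1·16807 = 16807 [KW]
Check (5,4,6,5,4,5) → sorted (4,4,5,5,5,6): b_1=4>1, not a PF.
6^6 − 16807 = 46656 − 16807 = 29849

29849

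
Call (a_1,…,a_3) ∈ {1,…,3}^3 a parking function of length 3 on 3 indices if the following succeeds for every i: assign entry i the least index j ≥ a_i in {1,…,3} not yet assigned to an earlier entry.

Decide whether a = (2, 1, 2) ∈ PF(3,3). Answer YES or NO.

YES

Sorted: b = (1, 2, 2).
  b_1=1 ≤ 1
  b_2=2 ≤ 2
  b_3=2 ≤ 3
All bounds hold ⇒ YES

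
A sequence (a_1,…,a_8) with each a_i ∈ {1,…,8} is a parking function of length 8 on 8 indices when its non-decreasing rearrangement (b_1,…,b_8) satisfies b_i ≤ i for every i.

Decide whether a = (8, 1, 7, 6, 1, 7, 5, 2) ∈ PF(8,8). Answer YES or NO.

NO

Rearranged: b = (1, 1, 2, 5, 6, 7, 7, 8).
  b_1=1 ≤ 1
  b_2=1 ≤ 2
  b_3=2 ≤ 3
  b_4=5 > 4
  fails at i=4 ⇒ NO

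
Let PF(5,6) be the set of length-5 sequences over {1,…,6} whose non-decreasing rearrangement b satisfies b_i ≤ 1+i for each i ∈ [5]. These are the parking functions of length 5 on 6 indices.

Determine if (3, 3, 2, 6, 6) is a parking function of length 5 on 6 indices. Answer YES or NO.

Order a: b = (2, 3, 3, 6, 6).
  b_1=2 ≤ 2
  b_2=3 ≤ 3
  b_3=3 ≤ 4
  b_4=6 > 5
  fails at i=4 ⇒ NO

NO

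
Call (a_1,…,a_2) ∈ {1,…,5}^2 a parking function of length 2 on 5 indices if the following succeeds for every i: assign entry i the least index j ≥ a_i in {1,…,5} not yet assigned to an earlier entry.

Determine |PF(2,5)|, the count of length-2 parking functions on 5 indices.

#PF = (5+1−2)·(5+1)^{2−1} = 4·6 = 24 (Konheim–Weiss)
One tuple (4,5) → sorted (4,5): b_i ≤ 3+i ∀i, a PF.

24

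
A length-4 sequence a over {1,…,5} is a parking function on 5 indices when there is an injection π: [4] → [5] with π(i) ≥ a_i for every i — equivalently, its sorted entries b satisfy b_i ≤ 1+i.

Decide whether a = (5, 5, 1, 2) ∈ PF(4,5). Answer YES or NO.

Rearranged: b = (1, 2, 5, 5).
  b_1=1 ≤ 2
  b_2=2 ≤ 3
  b_3=5 > 4
  fails at i=3 ⇒ NO

NO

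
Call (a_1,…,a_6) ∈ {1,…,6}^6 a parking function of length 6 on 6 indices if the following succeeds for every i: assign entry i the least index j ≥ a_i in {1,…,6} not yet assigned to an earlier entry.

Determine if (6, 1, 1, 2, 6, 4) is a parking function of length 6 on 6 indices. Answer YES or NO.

Rearranged: b = (1, 1, 2, 4, 6, 6).
  b_1=1 ≤ 1
  b_2=1 ≤ 2
  b_3=2 ≤ 3
  b_4=4 ≤ 4
  b_5=6 > 5
  fails at i=5 ⇒ NO

NO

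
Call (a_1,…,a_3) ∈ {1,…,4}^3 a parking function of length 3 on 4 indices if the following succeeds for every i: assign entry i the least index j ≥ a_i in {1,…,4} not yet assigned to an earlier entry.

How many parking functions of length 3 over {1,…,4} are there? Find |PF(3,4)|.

50

|PF| = 2·5^2 = 2×25 = 50 [KW]
Example (3,1,4) → sorted (1,3,4): b_i ≤ 1+i ∀i, a PF.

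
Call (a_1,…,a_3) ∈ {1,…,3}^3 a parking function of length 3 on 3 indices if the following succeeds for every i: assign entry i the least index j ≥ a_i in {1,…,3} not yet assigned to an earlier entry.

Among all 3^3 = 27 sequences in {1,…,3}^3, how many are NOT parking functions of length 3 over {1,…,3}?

11

#PF = (3−3+1)·(3+1)^(3−1) = 1·16 = 16 (Konheim–Weiss)
Example (3,2,3) → sorted (2,3,3): b_1=2>1, not a PF.
So 27 − 16 = 11 fail.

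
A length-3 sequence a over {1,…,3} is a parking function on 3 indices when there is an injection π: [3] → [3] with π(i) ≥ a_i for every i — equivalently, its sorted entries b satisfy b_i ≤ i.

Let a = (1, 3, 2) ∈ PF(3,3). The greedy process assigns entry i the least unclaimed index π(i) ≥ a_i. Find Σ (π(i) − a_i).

0

Σπ(i) = 1+…+3 = 6; Σa = 1+3+2 = 6; disp = 6−6 = 0.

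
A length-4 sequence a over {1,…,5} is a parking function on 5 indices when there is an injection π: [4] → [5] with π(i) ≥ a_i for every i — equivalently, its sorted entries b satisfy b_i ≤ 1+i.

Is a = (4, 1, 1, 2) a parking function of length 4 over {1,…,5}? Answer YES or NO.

YES

Rearranged: b = (1, 1, 2, 4).
  b_1=1 ≤ 2
  b_2=1 ≤ 3
  b_3=2 ≤ 4
  b_4=4 ≤ 5
All bounds hold ⇒ YES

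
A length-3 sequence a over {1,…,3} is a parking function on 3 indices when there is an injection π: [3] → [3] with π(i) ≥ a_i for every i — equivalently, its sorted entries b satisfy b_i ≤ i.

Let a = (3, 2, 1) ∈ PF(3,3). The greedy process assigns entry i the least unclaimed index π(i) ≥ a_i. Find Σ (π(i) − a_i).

0

Σπ = 6 ({1..3} each once); Σa = 3+2+1 = 6; disp = 6−6 = 0.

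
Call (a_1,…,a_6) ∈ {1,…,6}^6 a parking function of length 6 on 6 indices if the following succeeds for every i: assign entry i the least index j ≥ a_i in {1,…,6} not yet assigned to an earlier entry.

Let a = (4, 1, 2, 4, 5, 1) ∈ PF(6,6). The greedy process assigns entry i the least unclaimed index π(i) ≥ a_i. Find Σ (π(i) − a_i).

Σπ = 6·7/2 = 21 (π permutes [6]); Σa = 4+1+2+4+5+1 = 17; disp = 21−17 = 4.

4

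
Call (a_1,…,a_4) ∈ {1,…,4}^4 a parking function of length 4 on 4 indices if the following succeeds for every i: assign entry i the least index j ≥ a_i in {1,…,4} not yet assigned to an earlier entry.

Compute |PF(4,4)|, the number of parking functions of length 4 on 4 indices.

125

#PF = 1·5^3 = 1×125 = 125 (Konheim–Weiss)
E.g. (1,1,4,3) → sorted (1,1,3,4): b_i ≤ i ∀i, a PF.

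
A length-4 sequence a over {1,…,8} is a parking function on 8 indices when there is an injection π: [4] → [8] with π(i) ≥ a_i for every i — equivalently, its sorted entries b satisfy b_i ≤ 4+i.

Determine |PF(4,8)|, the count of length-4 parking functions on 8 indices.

3645

|PF| = (9−4)·9^(4−1) = 5 · 729 = 3645 [KW]
E.g. (1,4,6,7) → sorted (1,4,6,7): b_i ≤ 4+i ∀i, a PF.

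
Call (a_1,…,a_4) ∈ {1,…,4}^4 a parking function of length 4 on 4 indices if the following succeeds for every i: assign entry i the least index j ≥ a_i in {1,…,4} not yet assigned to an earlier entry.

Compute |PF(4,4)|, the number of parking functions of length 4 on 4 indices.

Count = (4+1−4)·(4+1)^{4−1} = 1×125 = 125 (Pollak)
Example (1,4,2,1) → sorted (1,1,2,4): b_i ≤ i ∀i, a PF.

125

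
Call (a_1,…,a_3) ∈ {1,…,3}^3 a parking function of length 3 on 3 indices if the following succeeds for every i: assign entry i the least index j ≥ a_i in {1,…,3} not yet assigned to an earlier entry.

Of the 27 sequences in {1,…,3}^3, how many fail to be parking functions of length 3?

11

#PF = (4−3)·4^(3−1) = 1·16 = 16 [KW]
One tuple (3,2,3) → sorted (2,3,3): b_1=2>1, not a PF.
So 27 − 16 = 11 fail.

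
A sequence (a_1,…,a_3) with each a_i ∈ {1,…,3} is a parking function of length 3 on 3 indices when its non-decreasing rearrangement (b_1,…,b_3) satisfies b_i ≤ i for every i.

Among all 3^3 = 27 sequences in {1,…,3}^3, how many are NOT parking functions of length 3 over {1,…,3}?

11

|PF(3,3)| = 1·4^2 = 1 · 16 = 16 (Pollak)
Check (2,3,3) → sorted (2,3,3): b_1=2>1, not a PF.
Total 27; non-PF = 27−16 = 11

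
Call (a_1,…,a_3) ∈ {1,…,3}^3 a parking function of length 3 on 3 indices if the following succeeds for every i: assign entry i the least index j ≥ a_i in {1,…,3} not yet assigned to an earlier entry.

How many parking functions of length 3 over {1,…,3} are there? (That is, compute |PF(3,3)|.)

16

#PF = (3−3+1)·(3+1)^(3−1) = 1 · 16 = 16 (Pollak)
E.g. (2,1,2) → sorted (1,2,2): b_i ≤ i ∀i, a PF.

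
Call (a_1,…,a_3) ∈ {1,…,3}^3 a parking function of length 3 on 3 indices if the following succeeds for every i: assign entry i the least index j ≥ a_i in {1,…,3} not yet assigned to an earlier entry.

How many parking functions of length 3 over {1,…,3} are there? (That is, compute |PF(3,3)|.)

16

Count = (3+1−3)·(3+1)^{3−1} = 1·16 = 16 (Konheim–Weiss)
Example (1,1,1) → sorted (1,1,1): b_i ≤ i ∀i, a PF.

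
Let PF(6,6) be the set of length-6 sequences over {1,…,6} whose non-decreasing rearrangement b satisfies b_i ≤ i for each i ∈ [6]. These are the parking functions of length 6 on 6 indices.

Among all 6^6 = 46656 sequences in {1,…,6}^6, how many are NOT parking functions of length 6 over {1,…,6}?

|PF(6,6)| = (6−6+1)·(6+1)^(6−1) = 1·16807 = 16807 (Konheim–Weiss)
E.g. (6,5,6,5,2,5) → sorted (2,5,5,5,6,6): b_1=2>1, not a PF.
Total 46656; non-PF = 46656−16807 = 29849

29849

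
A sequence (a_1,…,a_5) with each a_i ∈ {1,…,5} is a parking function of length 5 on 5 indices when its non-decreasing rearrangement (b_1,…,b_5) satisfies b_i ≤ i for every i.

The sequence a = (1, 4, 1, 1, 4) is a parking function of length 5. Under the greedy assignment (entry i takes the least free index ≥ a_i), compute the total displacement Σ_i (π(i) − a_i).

Σπ(i) = 1+…+5 = 15; Σa = 1+4+1+1+4 = 11; disp = 15−11 = 4.

4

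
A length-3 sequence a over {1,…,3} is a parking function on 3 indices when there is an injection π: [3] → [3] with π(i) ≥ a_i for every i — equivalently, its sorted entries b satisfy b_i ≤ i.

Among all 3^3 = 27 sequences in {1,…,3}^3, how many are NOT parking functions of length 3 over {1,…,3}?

|PF(3,3)| = (4−3)·4^(3−1) = 1 · 16 = 16
Example (2,3,3) → sorted (2,3,3): b_1=2>1, not a PF.
Total 27; non-PF = 27−16 = 11

11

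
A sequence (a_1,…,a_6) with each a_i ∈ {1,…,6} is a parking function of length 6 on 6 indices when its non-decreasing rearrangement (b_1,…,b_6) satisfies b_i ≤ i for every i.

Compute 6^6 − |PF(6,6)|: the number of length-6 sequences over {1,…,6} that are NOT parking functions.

29849

|PF(6,6)| = 1·7^5 = 1·16807 = 16807 (Konheim–Weiss)
Check (5,5,5,5,6,4) → sorted (4,5,5,5,5,6): b_1=4>1, not a PF.
So 46656 − 16807 = 29849 fail.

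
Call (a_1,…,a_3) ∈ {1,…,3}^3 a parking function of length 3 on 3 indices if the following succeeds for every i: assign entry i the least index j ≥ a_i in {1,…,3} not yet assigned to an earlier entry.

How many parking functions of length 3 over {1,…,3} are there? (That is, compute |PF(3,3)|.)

|PF| = (3+1−3)·(3+1)^{3−1} = 1 · 16 = 16 (Konheim–Weiss)
E.g. (1,1,3) → sorted (1,1,3): b_i ≤ i ∀i, a PF.

16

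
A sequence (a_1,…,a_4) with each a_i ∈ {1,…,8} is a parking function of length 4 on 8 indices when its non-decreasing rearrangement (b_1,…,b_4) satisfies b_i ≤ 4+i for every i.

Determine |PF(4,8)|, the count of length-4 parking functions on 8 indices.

3645

#PF = (9−4)·9^(4−1) = 5×729 = 3645 [KW]
Example (1,1,1,6) → sorted (1,1,1,6): b_i ≤ 4+i ∀i, a PF.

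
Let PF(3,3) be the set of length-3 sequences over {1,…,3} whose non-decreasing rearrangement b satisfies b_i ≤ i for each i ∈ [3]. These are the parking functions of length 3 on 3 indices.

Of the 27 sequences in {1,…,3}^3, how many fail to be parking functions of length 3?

|PF| = (3+1−3)·(3+1)^{3−1} = 1·16 = 16 (Konheim–Weiss)
One tuple (3,2,3) → sorted (2,3,3): b_1=2>1, not a PF.
3^3 − 16 = 27 − 16 = 11

11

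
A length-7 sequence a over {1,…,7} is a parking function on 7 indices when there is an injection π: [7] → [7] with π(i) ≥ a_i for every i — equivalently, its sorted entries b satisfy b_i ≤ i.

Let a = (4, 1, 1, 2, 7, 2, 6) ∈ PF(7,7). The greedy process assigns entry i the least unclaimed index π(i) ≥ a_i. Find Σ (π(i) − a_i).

5

Σπ = 7·8/2 = 28 (π permutes [7]); Σa = 4+1+1+2+7+2+6 = 23; disp = 28−23 = 5.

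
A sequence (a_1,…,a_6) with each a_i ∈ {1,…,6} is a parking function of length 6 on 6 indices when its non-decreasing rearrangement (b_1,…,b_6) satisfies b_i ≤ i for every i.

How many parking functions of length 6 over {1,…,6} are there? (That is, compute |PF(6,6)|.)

|PF(6,6)| = 1·7^5 = 1×16807 = 16807 (Konheim–Weiss)
Check (3,1,3,5,1,4) → sorted (1,1,3,3,4,5): b_i ≤ i ∀i, a PF.

16807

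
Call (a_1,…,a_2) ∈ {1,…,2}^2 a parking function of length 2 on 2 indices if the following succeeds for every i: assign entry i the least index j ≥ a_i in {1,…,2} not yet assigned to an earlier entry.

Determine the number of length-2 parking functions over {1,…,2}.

Count = (2−2+1)·(2+1)^(2−1) = 1×3 = 3 [KW]
Example (1,1) → sorted (1,1): b_i ≤ i ∀i, a PF.

3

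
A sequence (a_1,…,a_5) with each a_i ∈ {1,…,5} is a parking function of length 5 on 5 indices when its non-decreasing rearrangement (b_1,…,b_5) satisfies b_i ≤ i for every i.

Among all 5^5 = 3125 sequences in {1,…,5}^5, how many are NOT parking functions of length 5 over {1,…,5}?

|PF(5,5)| = (5+1−5)·(5+1)^{5−1} = 1 · 1296 = 1296 (Pollak)
E.g. (5,1,4,5,5) → sorted (1,4,5,5,5): b_2=4>2, not a PF.
So 3125 − 1296 = 1829 fail.

1829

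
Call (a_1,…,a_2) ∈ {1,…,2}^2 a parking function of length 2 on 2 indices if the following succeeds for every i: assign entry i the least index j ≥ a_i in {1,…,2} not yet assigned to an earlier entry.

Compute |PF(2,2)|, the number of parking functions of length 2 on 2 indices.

Count = (3−2)·3^(2−1) = 1·3 = 3 [KW]
Check (1,2) → sorted (1,2): b_i ≤ i ∀i, a PF.

3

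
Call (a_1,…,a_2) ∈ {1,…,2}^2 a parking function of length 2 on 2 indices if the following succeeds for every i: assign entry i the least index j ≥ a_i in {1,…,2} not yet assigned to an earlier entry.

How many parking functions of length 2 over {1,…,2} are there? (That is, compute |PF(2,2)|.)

3

Count = (2+1−2)·(2+1)^{2−1} = 1·3 = 3 [KW]
E.g. (2,1) → sorted (1,2): b_i ≤ i ∀i, a PF.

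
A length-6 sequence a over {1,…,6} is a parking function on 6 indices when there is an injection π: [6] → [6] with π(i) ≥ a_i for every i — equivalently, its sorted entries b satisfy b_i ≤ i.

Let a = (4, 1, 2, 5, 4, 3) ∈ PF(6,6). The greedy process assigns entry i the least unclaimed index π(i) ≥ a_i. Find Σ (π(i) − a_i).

Σπ = 6·7/2 = 21 (π permutes [6]); Σa = 4+1+2+5+4+3 = 19; disp = 21−19 = 2.

2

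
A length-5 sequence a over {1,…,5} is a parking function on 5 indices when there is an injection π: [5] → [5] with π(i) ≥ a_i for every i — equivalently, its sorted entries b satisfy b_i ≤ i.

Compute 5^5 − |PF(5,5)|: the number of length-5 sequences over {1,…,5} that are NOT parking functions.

1829

Count = (5+1−5)·(5+1)^{5−1} = 1×1296 = 1296 (Konheim–Weiss)
One tuple (2,4,5,5,4) → sorted (2,4,4,5,5): b_1=2>1, not a PF.
So 3125 − 1296 = 1829 fail.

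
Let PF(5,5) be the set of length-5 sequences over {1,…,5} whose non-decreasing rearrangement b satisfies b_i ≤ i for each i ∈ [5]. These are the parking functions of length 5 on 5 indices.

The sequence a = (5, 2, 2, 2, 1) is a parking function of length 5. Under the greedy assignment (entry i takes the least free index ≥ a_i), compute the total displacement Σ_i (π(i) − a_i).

Σπ = 5·6/2 = 15 (π permutes [5]); Σa = 5+2+2+2+1 = 12; disp = 15−12 = 3.

3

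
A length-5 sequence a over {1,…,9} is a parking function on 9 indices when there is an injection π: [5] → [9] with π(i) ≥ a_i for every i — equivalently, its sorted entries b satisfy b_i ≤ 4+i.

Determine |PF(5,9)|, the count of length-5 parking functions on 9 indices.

50000

|PF(5,9)| = (10−5)·10^(5−1) = 5×10000 = 50000 (Pollak)
Example (7,6,2,6,4) → sorted (2,4,6,6,7): b_i ≤ 4+i ∀i, a PF.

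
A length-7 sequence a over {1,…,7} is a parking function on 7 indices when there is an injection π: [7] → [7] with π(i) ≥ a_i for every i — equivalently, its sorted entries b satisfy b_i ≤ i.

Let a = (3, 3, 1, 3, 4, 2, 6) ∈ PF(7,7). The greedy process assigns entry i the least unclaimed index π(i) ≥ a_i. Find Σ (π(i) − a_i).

Σπ(i) = 1+…+7 = 28; Σa = 3+3+1+3+4+2+6 = 22; disp = 28−22 = 6.

6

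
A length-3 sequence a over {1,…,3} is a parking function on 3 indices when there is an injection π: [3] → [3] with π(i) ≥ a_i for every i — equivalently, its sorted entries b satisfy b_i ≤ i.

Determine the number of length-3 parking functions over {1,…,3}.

Count = (4−3)·4^(3−1) = 1×16 = 16 (Konheim–Weiss)
One tuple (3,2,1) → sorted (1,2,3): b_i ≤ i ∀i, a PF.

16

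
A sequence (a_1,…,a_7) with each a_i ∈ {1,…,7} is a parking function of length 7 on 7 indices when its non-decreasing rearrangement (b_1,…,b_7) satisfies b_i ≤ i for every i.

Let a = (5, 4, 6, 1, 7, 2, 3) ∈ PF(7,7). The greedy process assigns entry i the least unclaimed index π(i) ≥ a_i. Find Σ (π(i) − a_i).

0

Σπ = 28 ({1..7} each once); Σa = 5+4+6+1+7+2+3 = 28; disp = 28−28 = 0.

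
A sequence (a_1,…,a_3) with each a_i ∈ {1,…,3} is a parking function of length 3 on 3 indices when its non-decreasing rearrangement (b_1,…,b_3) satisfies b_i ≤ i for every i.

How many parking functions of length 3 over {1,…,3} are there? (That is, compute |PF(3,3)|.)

16

|PF(3,3)| = (3−3+1)·(3+1)^(3−1) = 1 · 16 = 16
E.g. (1,3,2) → sorted (1,2,3): b_i ≤ i ∀i, a PF.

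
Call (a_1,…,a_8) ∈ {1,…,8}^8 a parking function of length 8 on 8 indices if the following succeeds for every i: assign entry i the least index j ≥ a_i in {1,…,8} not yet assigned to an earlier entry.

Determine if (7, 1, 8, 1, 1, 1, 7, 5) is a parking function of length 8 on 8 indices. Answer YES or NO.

NO

Sorted: b = (1, 1, 1, 1, 5, 7, 7, 8).
  b_1=1 ≤ 1
  b_2=1 ≤ 2
  b_3=1 ≤ 3
  b_4=1 ≤ 4
  b_5=5 ≤ 5
  b_6=7 > 6
  fails at i=6 ⇒ NO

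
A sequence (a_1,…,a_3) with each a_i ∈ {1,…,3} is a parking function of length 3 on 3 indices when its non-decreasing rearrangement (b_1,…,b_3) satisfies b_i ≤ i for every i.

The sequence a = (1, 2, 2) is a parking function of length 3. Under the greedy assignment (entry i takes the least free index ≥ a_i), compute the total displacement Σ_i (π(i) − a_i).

1

Σπ = 3·4/2 = 6 (π permutes [3]); Σa = 1+2+2 = 5; disp = 6−5 = 1.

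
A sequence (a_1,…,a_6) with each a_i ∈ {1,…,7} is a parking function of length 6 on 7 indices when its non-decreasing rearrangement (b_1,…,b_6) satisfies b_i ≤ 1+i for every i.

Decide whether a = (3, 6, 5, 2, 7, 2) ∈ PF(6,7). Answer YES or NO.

YES

Rearranged: b = (2, 2, 3, 5, 6, 7).
  b_1=2 ≤ 2
  b_2=2 ≤ 3
  b_3=3 ≤ 4
  b_4=5 ≤ 5
  b_5=6 ≤ 6
  b_6=7 ≤ 7
All bounds hold ⇒ YES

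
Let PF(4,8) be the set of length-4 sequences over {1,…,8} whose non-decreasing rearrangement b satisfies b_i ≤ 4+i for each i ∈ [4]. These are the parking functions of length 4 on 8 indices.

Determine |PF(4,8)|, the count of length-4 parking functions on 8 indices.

#PF = (8−4+1)·(8+1)^(4−1) = 5 · 729 = 3645
One tuple (3,4,8,6) → sorted (3,4,6,8): b_i ≤ 4+i ∀i, a PF.

3645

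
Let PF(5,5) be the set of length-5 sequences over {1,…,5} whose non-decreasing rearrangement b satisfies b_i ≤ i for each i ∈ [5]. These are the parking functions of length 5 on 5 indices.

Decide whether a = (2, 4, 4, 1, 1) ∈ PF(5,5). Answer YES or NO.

Sorted: b = (1, 1, 2, 4, 4).
  b_1=1 ≤ 1
  b_2=1 ≤ 2
  b_3=2 ≤ 3
  b_4=4 ≤ 4
  b_5=4 ≤ 5
All bounds hold ⇒ YES

YES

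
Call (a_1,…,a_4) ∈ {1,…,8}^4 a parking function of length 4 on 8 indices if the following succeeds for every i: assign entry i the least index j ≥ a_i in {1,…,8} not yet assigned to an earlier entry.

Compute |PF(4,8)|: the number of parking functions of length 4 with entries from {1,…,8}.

#PF = (8−4+1)·(8+1)^(4−1) = 5×729 = 3645 (Pollak)
Example (1,3,3,4) → sorted (1,3,3,4): b_i ≤ 4+i ∀i, a PF.

3645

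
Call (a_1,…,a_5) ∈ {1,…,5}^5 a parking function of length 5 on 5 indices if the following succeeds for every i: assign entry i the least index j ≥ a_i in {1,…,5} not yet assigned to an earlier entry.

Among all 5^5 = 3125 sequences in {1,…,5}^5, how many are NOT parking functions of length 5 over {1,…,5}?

1829

|PF(5,5)| = (5−5+1)·(5+1)^(5−1) = 1·1296 = 1296 (Pollak)
Check (5,5,1,5,2) → sorted (1,2,5,5,5): b_3=5>3, not a PF.
Total 3125; non-PF = 3125−1296 = 1829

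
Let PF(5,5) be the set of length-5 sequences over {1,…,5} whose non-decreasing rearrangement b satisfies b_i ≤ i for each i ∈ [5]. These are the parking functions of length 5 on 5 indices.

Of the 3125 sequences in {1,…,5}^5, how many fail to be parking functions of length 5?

1829

Count = 1·6^4 = 1·1296 = 1296 (Konheim–Weiss)
One tuple (5,4,4,4,2) → sorted (2,4,4,4,5): b_1=2>1, not a PF.
So 3125 − 1296 = 1829 fail.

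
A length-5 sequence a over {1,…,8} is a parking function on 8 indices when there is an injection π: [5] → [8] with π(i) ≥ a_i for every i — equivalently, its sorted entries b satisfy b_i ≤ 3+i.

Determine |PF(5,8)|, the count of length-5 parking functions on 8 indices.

Count = (8+1−5)·(8+1)^{5−1} = 4 · 6561 = 26244 (Konheim–Weiss)
Example (1,4,1,3,5) → sorted (1,1,3,4,5): b_i ≤ 3+i ∀i, a PF.

26244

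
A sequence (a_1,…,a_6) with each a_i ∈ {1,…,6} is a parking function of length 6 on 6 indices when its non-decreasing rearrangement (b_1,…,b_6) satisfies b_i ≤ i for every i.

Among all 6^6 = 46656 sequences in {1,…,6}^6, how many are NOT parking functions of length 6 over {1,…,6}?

29849

Count = (6−6+1)·(6+1)^(6−1) = 1·16807 = 16807 [KW]
Example (4,3,4,5,4,5) → sorted (3,4,4,4,5,5): b_1=3>1, not a PF.
6^6 − 16807 = 46656 − 16807 = 29849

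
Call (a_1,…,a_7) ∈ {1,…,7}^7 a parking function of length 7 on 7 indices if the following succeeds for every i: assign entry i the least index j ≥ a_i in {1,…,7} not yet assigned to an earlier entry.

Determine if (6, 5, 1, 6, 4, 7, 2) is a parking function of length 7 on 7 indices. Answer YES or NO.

NO

Sorted: b = (1, 2, 4, 5, 6, 6, 7).
  b_1=1 ≤ 1
  b_2=2 ≤ 2
  b_3=4 > 3
  fails at i=3 ⇒ NO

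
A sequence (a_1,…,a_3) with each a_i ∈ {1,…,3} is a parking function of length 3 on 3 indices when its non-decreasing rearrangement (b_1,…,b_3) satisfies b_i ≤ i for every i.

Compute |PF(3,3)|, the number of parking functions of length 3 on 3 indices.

16

|PF| = (3−3+1)·(3+1)^(3−1) = 1 · 16 = 16 (Konheim–Weiss)
Example (1,2,2) → sorted (1,2,2): b_i ≤ i ∀i, a PF.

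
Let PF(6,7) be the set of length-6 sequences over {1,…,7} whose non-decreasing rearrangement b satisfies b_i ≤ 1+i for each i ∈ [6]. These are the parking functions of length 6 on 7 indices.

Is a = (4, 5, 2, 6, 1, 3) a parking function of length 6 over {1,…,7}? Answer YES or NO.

Order a: b = (1, 2, 3, 4, 5, 6).
  b_1=1 ≤ 2
  b_2=2 ≤ 3
  b_3=3 ≤ 4
  b_4=4 ≤ 5
  b_5=5 ≤ 6
  b_6=6 ≤ 7
All bounds hold ⇒ YES

YES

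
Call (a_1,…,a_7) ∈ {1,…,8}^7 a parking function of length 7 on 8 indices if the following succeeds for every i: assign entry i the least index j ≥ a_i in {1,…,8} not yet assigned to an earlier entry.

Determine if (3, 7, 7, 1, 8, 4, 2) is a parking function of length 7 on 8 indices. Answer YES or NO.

Order a: b = (1, 2, 3, 4, 7, 7, 8).
  b_1=1 ≤ 2
  b_2=2 ≤ 3
  b_3=3 ≤ 4
  b_4=4 ≤ 5
  b_5=7 > 6
  fails at i=5 ⇒ NO

NO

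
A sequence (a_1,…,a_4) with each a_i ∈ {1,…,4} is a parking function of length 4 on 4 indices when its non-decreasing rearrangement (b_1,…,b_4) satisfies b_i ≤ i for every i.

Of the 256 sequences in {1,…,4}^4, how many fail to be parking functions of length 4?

131

Count = 1·5^3 = 1×125 = 125 [KW]
Example (2,4,3,3) → sorted (2,3,3,4): b_1=2>1, not a PF.
4^4 − 125 = 256 − 125 = 131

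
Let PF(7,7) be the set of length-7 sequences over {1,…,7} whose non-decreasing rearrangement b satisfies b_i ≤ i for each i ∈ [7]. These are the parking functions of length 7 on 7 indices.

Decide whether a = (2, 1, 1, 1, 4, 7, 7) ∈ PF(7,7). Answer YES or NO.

Rearranged: b = (1, 1, 1, 2, 4, 7, 7).
  b_1=1 ≤ 1
  b_2=1 ≤ 2
  b_3=1 ≤ 3
  b_4=2 ≤ 4
  b_5=4 ≤ 5
  b_6=7 > 6
  fails at i=6 ⇒ NO

NO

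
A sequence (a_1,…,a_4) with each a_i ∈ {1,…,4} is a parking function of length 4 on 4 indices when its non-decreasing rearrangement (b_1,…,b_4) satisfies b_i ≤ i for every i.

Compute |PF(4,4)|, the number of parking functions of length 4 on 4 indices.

125

Count = (4+1−4)·(4+1)^{4−1} = 1·125 = 125 (Pollak)
Example (1,1,2,4) → sorted (1,1,2,4): b_i ≤ i ∀i, a PF.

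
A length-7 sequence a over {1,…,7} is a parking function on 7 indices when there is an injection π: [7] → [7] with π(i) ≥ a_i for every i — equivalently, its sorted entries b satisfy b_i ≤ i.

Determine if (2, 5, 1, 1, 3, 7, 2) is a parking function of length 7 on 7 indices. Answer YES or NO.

Rearranged: b = (1, 1, 2, 2, 3, 5, 7).
  b_1=1 ≤ 1
  b_2=1 ≤ 2
  b_3=2 ≤ 3
  b_4=2 ≤ 4
  b_5=3 ≤ 5
  b_6=5 ≤ 6
  b_7=7 ≤ 7
All bounds hold ⇒ YES

YES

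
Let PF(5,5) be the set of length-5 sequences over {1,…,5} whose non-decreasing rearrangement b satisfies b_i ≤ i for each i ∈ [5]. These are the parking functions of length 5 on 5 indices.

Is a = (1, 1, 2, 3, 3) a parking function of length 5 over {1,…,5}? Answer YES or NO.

YES

Rearranged: b = (1, 1, 2, 3, 3).
  b_1=1 ≤ 1
  b_2=1 ≤ 2
  b_3=2 ≤ 3
  b_4=3 ≤ 4
  b_5=3 ≤ 5
All bounds hold ⇒ YES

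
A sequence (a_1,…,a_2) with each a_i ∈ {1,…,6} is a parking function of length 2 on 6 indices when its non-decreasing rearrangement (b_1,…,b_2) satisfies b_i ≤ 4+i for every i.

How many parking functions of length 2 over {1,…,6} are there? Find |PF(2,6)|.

Count = (7−2)·7^(2−1) = 5 · 7 = 35
E.g. (6,5) → sorted (5,6): b_i ≤ 4+i ∀i, a PF.

35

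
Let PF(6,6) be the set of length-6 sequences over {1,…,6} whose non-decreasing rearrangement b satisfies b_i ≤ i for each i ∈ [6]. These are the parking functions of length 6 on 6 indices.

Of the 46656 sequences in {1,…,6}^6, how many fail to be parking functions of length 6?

29849

#PF = 1·7^5 = 1×16807 = 16807
Example (6,4,4,3,4,4) → sorted (3,4,4,4,4,6): b_1=3>1, not a PF.
So 46656 − 16807 = 29849 fail.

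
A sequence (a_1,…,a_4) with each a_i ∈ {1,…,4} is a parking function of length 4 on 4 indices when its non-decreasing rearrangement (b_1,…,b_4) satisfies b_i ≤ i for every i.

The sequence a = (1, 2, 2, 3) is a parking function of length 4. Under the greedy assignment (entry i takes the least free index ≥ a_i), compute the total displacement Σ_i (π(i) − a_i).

Σπ(i) = 1+…+4 = 10; Σa = 1+2+2+3 = 8; disp = 10−8 = 2.

2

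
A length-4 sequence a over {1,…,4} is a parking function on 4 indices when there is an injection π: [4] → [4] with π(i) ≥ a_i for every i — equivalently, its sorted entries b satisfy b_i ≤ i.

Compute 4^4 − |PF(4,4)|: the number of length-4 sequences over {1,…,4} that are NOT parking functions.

131

Count = (4−4+1)·(4+1)^(4−1) = 1·125 = 125
E.g. (3,4,4,4) → sorted (3,4,4,4): b_1=3>1, not a PF.
4^4 − 125 = 256 − 125 = 131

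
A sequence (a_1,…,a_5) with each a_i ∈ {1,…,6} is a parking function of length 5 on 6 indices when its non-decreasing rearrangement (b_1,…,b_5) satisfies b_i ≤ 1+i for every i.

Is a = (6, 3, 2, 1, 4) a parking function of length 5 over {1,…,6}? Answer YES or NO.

Order a: b = (1, 2, 3, 4, 6).
  b_1=1 ≤ 2
  b_2=2 ≤ 3
  b_3=3 ≤ 4
  b_4=4 ≤ 5
  b_5=6 ≤ 6
All bounds hold ⇒ YES

YES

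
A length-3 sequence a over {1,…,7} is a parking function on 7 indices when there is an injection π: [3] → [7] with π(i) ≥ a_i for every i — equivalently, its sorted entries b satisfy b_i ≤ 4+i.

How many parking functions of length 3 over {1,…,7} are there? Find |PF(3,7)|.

|PF(3,7)| = 5·8^2 = 5·64 = 320 [KW]
Check (2,6,1) → sorted (1,2,6): b_i ≤ 4+i ∀i, a PF.

320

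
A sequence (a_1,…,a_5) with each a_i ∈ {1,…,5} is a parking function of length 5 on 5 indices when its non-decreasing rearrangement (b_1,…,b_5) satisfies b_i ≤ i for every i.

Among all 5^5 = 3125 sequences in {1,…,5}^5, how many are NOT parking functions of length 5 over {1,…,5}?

1829

|PF| = 1·6^4 = 1·1296 = 1296 [KW]
Check (2,5,3,5,4) → sorted (2,3,4,5,5): b_1=2>1, not a PF.
Total 3125; non-PF = 3125−1296 = 1829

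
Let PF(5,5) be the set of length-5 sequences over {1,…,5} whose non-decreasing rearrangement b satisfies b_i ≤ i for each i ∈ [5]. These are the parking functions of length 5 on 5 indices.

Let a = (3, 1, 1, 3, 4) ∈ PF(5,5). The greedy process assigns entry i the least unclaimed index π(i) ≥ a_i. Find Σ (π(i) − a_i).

3

Σπ = 15 ({1..5} each once); Σa = 3+1+1+3+4 = 12; disp = 15−12 = 3.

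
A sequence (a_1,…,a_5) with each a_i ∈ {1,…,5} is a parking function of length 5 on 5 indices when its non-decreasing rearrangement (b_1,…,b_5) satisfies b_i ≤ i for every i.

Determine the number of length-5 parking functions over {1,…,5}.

Count = (5+1−5)·(5+1)^{5−1} = 1·1296 = 1296 (Konheim–Weiss)
One tuple (3,1,1,4,3) → sorted (1,1,3,3,4): b_i ≤ i ∀i, a PF.

1296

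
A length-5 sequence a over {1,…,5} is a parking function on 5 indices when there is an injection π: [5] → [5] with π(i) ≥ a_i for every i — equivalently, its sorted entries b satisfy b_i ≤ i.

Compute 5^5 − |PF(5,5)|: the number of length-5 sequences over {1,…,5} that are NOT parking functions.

|PF(5,5)| = (5+1−5)·(5+1)^{5−1} = 1 · 1296 = 1296
One tuple (5,5,4,5,5) → sorted (4,5,5,5,5): b_1=4>1, not a PF.
Total 3125; non-PF = 3125−1296 = 1829

1829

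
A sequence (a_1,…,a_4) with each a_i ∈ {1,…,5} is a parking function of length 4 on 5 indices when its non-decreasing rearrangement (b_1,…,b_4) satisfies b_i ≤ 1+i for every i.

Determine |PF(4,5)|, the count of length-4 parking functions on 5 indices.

432

Count = (5+1−4)·(5+1)^{4−1} = 2 · 216 = 432
E.g. (1,4,2,4) → sorted (1,2,4,4): b_i ≤ 1+i ∀i, a PF.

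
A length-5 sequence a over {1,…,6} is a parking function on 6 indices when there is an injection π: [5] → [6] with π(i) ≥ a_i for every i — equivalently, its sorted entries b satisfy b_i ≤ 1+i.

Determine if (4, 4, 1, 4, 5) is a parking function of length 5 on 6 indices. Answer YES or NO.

Rearranged: b = (1, 4, 4, 4, 5).
  b_1=1 ≤ 2
  b_2=4 > 3
  fails at i=2 ⇒ NO

NO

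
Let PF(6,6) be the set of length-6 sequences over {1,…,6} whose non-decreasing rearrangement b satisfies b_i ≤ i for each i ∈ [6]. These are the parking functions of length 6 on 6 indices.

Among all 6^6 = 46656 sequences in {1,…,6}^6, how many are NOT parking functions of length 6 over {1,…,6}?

29849

#PF = (7−6)·7^(6−1) = 1 · 16807 = 16807 (Konheim–Weiss)
E.g. (3,6,1,3,5,6) → sorted (1,3,3,5,6,6): b_2=3>2, not a PF.
So 46656 − 16807 = 29849 fail.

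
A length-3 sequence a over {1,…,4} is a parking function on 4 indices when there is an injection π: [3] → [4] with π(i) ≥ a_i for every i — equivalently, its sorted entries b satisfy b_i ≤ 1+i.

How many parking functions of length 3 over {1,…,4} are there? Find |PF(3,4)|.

50

#PF = 2·5^2 = 2·25 = 50 (Pollak)
E.g. (1,3,4) → sorted (1,3,4): b_i ≤ 1+i ∀i, a PF.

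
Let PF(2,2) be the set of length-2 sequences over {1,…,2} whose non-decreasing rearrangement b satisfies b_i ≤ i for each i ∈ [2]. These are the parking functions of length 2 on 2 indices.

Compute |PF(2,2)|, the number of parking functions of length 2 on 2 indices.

#PF = 1·3^1 = 1×3 = 3 (Pollak)
E.g. (2,1) → sorted (1,2): b_i ≤ i ∀i, a PF.

3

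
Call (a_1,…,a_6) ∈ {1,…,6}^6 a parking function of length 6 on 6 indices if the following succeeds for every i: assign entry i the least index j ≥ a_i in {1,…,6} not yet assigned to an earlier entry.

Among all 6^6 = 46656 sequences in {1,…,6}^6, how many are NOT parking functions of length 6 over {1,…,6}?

29849

|PF| = (6+1−6)·(6+1)^{6−1} = 1·16807 = 16807
One tuple (6,2,1,5,4,6) → sorted (1,2,4,5,6,6): b_3=4>3, not a PF.
6^6 − 16807 = 46656 − 16807 = 29849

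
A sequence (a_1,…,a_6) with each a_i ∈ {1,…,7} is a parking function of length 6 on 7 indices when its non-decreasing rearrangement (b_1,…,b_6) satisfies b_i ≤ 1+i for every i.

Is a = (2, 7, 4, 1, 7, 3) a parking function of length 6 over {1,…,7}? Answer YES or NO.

NO

Order a: b = (1, 2, 3, 4, 7, 7).
  b_1=1 ≤ 2
  b_2=2 ≤ 3
  b_3=3 ≤ 4
  b_4=4 ≤ 5
  b_5=7 > 6
  fails at i=5 ⇒ NO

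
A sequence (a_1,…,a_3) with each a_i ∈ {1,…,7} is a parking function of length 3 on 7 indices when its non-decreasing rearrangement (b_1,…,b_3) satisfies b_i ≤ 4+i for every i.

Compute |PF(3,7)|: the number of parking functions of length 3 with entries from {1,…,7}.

320

#PF = (7+1−3)·(7+1)^{3−1} = 5·64 = 320
One tuple (6,5,4) → sorted (4,5,6): b_i ≤ 4+i ∀i, a PF.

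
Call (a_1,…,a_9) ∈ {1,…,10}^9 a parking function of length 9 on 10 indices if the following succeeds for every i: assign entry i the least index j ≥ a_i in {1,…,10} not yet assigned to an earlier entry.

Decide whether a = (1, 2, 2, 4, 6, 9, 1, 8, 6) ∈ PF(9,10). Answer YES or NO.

Rearranged: b = (1, 1, 2, 2, 4, 6, 6, 8, 9).
  b_1=1 ≤ 2
  b_2=1 ≤ 3
  b_3=2 ≤ 4
  b_4=2 ≤ 5
  b_5=4 ≤ 6
  b_6=6 ≤ 7
  b_7=6 ≤ 8
  b_8=8 ≤ 9
  b_9=9 ≤ 10
All bounds hold ⇒ YES

YES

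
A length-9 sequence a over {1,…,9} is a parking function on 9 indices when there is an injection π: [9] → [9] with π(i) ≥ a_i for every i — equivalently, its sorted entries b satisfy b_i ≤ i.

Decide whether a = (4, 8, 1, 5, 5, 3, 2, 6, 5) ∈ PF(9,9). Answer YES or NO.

Sorted: b = (1, 2, 3, 4, 5, 5, 5, 6, 8).
  b_1=1 ≤ 1
  b_2=2 ≤ 2
  b_3=3 ≤ 3
  b_4=4 ≤ 4
  b_5=5 ≤ 5
  b_6=5 ≤ 6
  b_7=5 ≤ 7
  b_8=6 ≤ 8
  b_9=8 ≤ 9
All bounds hold ⇒ YES

YES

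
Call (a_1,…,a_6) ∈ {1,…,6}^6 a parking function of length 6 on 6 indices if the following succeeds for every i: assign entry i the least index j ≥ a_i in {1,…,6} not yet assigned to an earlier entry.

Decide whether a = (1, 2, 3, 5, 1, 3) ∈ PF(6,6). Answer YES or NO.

YES

Sorted: b = (1, 1, 2, 3, 3, 5).
  b_1=1 ≤ 1
  b_2=1 ≤ 2
  b_3=2 ≤ 3
  b_4=3 ≤ 4
  b_5=3 ≤ 5
  b_6=5 ≤ 6
All bounds hold ⇒ YES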